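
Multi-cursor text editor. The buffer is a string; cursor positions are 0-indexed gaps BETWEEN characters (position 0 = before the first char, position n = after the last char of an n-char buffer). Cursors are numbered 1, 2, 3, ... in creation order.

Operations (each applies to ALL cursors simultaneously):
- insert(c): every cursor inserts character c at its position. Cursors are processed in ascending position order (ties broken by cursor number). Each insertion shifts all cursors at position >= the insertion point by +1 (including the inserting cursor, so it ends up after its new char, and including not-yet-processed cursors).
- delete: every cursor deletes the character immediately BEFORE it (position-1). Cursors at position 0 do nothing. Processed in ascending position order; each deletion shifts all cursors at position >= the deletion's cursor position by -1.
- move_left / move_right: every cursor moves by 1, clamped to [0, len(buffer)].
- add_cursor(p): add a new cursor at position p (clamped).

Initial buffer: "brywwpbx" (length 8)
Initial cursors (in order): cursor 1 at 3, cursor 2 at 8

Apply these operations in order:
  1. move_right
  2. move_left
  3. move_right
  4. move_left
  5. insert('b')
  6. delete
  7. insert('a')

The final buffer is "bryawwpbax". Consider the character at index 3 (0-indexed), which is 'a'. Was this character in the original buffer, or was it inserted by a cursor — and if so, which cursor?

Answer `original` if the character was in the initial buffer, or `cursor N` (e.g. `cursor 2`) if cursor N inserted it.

Answer: cursor 1

Derivation:
After op 1 (move_right): buffer="brywwpbx" (len 8), cursors c1@4 c2@8, authorship ........
After op 2 (move_left): buffer="brywwpbx" (len 8), cursors c1@3 c2@7, authorship ........
After op 3 (move_right): buffer="brywwpbx" (len 8), cursors c1@4 c2@8, authorship ........
After op 4 (move_left): buffer="brywwpbx" (len 8), cursors c1@3 c2@7, authorship ........
After op 5 (insert('b')): buffer="brybwwpbbx" (len 10), cursors c1@4 c2@9, authorship ...1....2.
After op 6 (delete): buffer="brywwpbx" (len 8), cursors c1@3 c2@7, authorship ........
After op 7 (insert('a')): buffer="bryawwpbax" (len 10), cursors c1@4 c2@9, authorship ...1....2.
Authorship (.=original, N=cursor N): . . . 1 . . . . 2 .
Index 3: author = 1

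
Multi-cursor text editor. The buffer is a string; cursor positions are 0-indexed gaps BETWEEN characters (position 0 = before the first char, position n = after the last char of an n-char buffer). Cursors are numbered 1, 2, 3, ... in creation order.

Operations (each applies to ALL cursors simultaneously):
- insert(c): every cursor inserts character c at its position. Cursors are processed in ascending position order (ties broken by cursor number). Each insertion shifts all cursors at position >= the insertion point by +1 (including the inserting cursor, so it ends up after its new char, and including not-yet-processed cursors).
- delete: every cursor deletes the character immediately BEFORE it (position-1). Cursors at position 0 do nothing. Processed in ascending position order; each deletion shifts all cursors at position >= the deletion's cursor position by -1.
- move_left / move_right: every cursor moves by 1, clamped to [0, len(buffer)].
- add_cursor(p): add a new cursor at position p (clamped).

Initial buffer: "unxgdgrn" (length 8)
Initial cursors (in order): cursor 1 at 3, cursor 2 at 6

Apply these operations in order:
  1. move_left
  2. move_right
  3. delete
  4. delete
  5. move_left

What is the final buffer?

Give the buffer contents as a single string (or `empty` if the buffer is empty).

Answer: ugrn

Derivation:
After op 1 (move_left): buffer="unxgdgrn" (len 8), cursors c1@2 c2@5, authorship ........
After op 2 (move_right): buffer="unxgdgrn" (len 8), cursors c1@3 c2@6, authorship ........
After op 3 (delete): buffer="ungdrn" (len 6), cursors c1@2 c2@4, authorship ......
After op 4 (delete): buffer="ugrn" (len 4), cursors c1@1 c2@2, authorship ....
After op 5 (move_left): buffer="ugrn" (len 4), cursors c1@0 c2@1, authorship ....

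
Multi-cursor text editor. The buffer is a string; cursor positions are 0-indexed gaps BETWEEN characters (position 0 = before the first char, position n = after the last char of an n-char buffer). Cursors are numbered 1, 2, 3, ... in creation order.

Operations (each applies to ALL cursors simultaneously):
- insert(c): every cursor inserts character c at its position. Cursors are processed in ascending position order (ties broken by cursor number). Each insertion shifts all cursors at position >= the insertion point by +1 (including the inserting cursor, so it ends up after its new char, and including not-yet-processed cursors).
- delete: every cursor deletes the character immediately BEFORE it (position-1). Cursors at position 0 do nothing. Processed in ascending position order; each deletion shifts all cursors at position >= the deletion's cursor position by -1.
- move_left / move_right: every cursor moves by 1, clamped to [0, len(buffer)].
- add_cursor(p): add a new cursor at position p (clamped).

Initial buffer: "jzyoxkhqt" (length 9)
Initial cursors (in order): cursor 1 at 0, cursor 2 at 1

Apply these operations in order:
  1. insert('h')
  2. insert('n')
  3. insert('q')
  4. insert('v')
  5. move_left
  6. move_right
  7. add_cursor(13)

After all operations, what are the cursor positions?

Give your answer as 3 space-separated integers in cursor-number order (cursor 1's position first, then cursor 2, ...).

Answer: 4 9 13

Derivation:
After op 1 (insert('h')): buffer="hjhzyoxkhqt" (len 11), cursors c1@1 c2@3, authorship 1.2........
After op 2 (insert('n')): buffer="hnjhnzyoxkhqt" (len 13), cursors c1@2 c2@5, authorship 11.22........
After op 3 (insert('q')): buffer="hnqjhnqzyoxkhqt" (len 15), cursors c1@3 c2@7, authorship 111.222........
After op 4 (insert('v')): buffer="hnqvjhnqvzyoxkhqt" (len 17), cursors c1@4 c2@9, authorship 1111.2222........
After op 5 (move_left): buffer="hnqvjhnqvzyoxkhqt" (len 17), cursors c1@3 c2@8, authorship 1111.2222........
After op 6 (move_right): buffer="hnqvjhnqvzyoxkhqt" (len 17), cursors c1@4 c2@9, authorship 1111.2222........
After op 7 (add_cursor(13)): buffer="hnqvjhnqvzyoxkhqt" (len 17), cursors c1@4 c2@9 c3@13, authorship 1111.2222........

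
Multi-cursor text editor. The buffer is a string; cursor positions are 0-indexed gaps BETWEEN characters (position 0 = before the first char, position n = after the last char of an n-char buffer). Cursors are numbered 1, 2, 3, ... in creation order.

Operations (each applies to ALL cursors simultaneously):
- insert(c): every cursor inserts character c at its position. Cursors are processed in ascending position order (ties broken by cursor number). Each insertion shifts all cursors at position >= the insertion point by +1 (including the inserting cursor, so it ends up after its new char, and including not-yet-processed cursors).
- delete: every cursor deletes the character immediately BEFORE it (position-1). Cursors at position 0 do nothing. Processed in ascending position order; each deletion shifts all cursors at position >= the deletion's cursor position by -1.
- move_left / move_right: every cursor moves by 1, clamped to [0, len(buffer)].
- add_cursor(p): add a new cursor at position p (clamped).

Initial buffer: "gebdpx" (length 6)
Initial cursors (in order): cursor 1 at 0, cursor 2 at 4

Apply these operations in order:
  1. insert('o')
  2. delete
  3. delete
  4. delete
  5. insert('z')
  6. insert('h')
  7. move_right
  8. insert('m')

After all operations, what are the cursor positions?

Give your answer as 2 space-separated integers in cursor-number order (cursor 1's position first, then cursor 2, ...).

After op 1 (insert('o')): buffer="ogebdopx" (len 8), cursors c1@1 c2@6, authorship 1....2..
After op 2 (delete): buffer="gebdpx" (len 6), cursors c1@0 c2@4, authorship ......
After op 3 (delete): buffer="gebpx" (len 5), cursors c1@0 c2@3, authorship .....
After op 4 (delete): buffer="gepx" (len 4), cursors c1@0 c2@2, authorship ....
After op 5 (insert('z')): buffer="zgezpx" (len 6), cursors c1@1 c2@4, authorship 1..2..
After op 6 (insert('h')): buffer="zhgezhpx" (len 8), cursors c1@2 c2@6, authorship 11..22..
After op 7 (move_right): buffer="zhgezhpx" (len 8), cursors c1@3 c2@7, authorship 11..22..
After op 8 (insert('m')): buffer="zhgmezhpmx" (len 10), cursors c1@4 c2@9, authorship 11.1.22.2.

Answer: 4 9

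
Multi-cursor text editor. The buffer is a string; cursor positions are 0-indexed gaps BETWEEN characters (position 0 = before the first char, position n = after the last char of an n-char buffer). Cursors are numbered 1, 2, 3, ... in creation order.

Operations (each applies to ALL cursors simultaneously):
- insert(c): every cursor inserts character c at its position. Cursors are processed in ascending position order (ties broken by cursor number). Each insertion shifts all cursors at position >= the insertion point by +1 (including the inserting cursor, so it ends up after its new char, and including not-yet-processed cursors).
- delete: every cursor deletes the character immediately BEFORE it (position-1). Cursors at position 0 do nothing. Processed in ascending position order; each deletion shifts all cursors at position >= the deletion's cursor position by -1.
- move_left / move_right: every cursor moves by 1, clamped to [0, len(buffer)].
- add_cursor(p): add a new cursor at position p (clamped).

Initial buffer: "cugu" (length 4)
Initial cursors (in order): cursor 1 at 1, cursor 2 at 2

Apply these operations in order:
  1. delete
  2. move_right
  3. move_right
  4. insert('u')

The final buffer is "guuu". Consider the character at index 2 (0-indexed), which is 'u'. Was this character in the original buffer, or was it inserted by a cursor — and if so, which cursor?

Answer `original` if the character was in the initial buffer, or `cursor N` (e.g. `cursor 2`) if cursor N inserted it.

After op 1 (delete): buffer="gu" (len 2), cursors c1@0 c2@0, authorship ..
After op 2 (move_right): buffer="gu" (len 2), cursors c1@1 c2@1, authorship ..
After op 3 (move_right): buffer="gu" (len 2), cursors c1@2 c2@2, authorship ..
After op 4 (insert('u')): buffer="guuu" (len 4), cursors c1@4 c2@4, authorship ..12
Authorship (.=original, N=cursor N): . . 1 2
Index 2: author = 1

Answer: cursor 1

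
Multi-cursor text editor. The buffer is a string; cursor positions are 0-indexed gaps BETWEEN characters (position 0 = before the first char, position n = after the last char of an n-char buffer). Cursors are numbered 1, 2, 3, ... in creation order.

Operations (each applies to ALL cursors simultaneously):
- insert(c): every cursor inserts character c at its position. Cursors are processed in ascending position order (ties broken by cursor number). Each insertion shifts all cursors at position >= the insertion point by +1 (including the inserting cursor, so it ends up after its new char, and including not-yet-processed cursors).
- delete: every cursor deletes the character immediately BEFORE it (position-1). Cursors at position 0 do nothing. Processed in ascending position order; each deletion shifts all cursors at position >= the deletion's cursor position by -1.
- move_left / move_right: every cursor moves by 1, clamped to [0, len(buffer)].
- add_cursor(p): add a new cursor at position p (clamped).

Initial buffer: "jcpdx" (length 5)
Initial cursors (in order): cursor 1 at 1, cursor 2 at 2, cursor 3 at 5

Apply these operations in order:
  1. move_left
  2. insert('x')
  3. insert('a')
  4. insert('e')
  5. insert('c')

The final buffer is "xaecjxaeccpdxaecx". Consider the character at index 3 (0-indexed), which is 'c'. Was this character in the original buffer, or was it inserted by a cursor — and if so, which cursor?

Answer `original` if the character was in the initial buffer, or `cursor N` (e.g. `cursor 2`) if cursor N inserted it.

After op 1 (move_left): buffer="jcpdx" (len 5), cursors c1@0 c2@1 c3@4, authorship .....
After op 2 (insert('x')): buffer="xjxcpdxx" (len 8), cursors c1@1 c2@3 c3@7, authorship 1.2...3.
After op 3 (insert('a')): buffer="xajxacpdxax" (len 11), cursors c1@2 c2@5 c3@10, authorship 11.22...33.
After op 4 (insert('e')): buffer="xaejxaecpdxaex" (len 14), cursors c1@3 c2@7 c3@13, authorship 111.222...333.
After op 5 (insert('c')): buffer="xaecjxaeccpdxaecx" (len 17), cursors c1@4 c2@9 c3@16, authorship 1111.2222...3333.
Authorship (.=original, N=cursor N): 1 1 1 1 . 2 2 2 2 . . . 3 3 3 3 .
Index 3: author = 1

Answer: cursor 1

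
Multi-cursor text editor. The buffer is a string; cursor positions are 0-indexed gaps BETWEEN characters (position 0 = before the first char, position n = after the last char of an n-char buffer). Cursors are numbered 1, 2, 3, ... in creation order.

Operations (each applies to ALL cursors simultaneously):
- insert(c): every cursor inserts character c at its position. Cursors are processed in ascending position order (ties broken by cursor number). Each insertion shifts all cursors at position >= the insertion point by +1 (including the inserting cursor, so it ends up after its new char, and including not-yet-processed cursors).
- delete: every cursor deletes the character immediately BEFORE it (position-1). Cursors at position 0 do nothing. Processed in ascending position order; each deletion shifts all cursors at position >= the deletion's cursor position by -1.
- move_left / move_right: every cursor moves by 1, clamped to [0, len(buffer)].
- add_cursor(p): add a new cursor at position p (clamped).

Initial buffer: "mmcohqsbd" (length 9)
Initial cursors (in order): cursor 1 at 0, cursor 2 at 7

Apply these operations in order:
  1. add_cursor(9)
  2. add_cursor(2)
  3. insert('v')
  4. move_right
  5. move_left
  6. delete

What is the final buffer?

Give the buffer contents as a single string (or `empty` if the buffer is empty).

After op 1 (add_cursor(9)): buffer="mmcohqsbd" (len 9), cursors c1@0 c2@7 c3@9, authorship .........
After op 2 (add_cursor(2)): buffer="mmcohqsbd" (len 9), cursors c1@0 c4@2 c2@7 c3@9, authorship .........
After op 3 (insert('v')): buffer="vmmvcohqsvbdv" (len 13), cursors c1@1 c4@4 c2@10 c3@13, authorship 1..4.....2..3
After op 4 (move_right): buffer="vmmvcohqsvbdv" (len 13), cursors c1@2 c4@5 c2@11 c3@13, authorship 1..4.....2..3
After op 5 (move_left): buffer="vmmvcohqsvbdv" (len 13), cursors c1@1 c4@4 c2@10 c3@12, authorship 1..4.....2..3
After op 6 (delete): buffer="mmcohqsbv" (len 9), cursors c1@0 c4@2 c2@7 c3@8, authorship ........3

Answer: mmcohqsbv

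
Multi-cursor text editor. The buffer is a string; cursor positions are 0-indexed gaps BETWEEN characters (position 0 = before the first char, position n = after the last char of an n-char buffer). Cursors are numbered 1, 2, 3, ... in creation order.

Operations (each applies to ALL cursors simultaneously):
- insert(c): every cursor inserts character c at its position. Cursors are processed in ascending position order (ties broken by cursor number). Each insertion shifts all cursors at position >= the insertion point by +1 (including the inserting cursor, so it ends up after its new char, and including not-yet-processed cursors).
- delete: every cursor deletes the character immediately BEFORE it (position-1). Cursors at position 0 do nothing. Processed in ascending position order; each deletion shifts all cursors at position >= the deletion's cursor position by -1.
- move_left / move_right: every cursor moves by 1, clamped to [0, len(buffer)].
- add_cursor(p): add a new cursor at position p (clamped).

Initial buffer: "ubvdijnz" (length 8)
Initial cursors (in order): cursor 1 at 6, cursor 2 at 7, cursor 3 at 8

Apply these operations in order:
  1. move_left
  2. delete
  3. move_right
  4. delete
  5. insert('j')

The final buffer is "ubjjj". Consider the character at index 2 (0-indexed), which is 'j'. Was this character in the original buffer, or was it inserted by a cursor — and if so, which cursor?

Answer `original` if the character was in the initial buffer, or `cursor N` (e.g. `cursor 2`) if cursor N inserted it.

Answer: cursor 1

Derivation:
After op 1 (move_left): buffer="ubvdijnz" (len 8), cursors c1@5 c2@6 c3@7, authorship ........
After op 2 (delete): buffer="ubvdz" (len 5), cursors c1@4 c2@4 c3@4, authorship .....
After op 3 (move_right): buffer="ubvdz" (len 5), cursors c1@5 c2@5 c3@5, authorship .....
After op 4 (delete): buffer="ub" (len 2), cursors c1@2 c2@2 c3@2, authorship ..
After op 5 (insert('j')): buffer="ubjjj" (len 5), cursors c1@5 c2@5 c3@5, authorship ..123
Authorship (.=original, N=cursor N): . . 1 2 3
Index 2: author = 1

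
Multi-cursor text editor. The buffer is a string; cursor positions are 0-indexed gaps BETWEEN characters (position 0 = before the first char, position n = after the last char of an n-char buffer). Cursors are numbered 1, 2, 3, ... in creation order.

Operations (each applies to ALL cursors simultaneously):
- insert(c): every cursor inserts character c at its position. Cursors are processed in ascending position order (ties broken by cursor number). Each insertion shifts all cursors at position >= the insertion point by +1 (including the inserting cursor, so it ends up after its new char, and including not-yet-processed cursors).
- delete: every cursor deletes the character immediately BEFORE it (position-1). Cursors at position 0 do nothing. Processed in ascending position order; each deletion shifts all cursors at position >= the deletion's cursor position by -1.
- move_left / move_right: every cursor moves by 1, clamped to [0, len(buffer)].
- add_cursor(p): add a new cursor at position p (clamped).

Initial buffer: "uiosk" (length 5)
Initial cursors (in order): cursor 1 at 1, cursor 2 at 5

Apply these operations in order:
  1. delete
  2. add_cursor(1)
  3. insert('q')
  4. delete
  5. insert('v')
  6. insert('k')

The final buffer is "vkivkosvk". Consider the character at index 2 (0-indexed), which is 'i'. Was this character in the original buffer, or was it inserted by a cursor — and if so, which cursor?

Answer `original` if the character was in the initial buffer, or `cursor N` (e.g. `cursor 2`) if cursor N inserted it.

After op 1 (delete): buffer="ios" (len 3), cursors c1@0 c2@3, authorship ...
After op 2 (add_cursor(1)): buffer="ios" (len 3), cursors c1@0 c3@1 c2@3, authorship ...
After op 3 (insert('q')): buffer="qiqosq" (len 6), cursors c1@1 c3@3 c2@6, authorship 1.3..2
After op 4 (delete): buffer="ios" (len 3), cursors c1@0 c3@1 c2@3, authorship ...
After op 5 (insert('v')): buffer="vivosv" (len 6), cursors c1@1 c3@3 c2@6, authorship 1.3..2
After op 6 (insert('k')): buffer="vkivkosvk" (len 9), cursors c1@2 c3@5 c2@9, authorship 11.33..22
Authorship (.=original, N=cursor N): 1 1 . 3 3 . . 2 2
Index 2: author = original

Answer: original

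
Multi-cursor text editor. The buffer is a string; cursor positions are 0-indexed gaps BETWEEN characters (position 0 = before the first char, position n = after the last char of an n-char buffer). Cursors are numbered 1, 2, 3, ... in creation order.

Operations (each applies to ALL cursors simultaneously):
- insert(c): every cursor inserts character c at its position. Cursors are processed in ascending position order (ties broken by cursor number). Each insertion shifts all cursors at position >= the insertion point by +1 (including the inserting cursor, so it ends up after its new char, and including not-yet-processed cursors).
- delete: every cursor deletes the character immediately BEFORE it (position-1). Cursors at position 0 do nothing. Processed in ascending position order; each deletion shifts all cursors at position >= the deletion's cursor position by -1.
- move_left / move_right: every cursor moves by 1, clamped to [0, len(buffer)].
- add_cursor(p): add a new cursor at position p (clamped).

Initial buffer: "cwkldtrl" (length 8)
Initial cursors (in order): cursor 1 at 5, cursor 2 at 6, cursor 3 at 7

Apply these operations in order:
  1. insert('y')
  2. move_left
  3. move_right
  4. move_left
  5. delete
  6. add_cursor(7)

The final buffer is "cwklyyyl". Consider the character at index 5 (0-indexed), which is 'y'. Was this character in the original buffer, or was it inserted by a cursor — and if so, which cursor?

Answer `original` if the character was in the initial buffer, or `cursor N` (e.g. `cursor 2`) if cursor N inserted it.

After op 1 (insert('y')): buffer="cwkldytyryl" (len 11), cursors c1@6 c2@8 c3@10, authorship .....1.2.3.
After op 2 (move_left): buffer="cwkldytyryl" (len 11), cursors c1@5 c2@7 c3@9, authorship .....1.2.3.
After op 3 (move_right): buffer="cwkldytyryl" (len 11), cursors c1@6 c2@8 c3@10, authorship .....1.2.3.
After op 4 (move_left): buffer="cwkldytyryl" (len 11), cursors c1@5 c2@7 c3@9, authorship .....1.2.3.
After op 5 (delete): buffer="cwklyyyl" (len 8), cursors c1@4 c2@5 c3@6, authorship ....123.
After op 6 (add_cursor(7)): buffer="cwklyyyl" (len 8), cursors c1@4 c2@5 c3@6 c4@7, authorship ....123.
Authorship (.=original, N=cursor N): . . . . 1 2 3 .
Index 5: author = 2

Answer: cursor 2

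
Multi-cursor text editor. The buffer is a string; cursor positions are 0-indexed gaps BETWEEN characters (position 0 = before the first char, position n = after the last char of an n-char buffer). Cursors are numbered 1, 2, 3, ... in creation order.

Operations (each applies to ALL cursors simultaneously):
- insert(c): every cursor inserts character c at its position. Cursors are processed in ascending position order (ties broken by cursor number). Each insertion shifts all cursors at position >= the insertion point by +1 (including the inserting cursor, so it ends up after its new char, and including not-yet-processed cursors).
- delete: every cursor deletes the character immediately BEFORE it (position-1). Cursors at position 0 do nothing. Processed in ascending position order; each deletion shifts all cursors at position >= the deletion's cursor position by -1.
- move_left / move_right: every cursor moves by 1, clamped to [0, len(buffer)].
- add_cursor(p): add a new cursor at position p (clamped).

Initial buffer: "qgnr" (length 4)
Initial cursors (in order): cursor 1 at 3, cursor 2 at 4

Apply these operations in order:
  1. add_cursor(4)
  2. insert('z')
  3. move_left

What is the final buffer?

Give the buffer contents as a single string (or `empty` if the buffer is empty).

Answer: qgnzrzz

Derivation:
After op 1 (add_cursor(4)): buffer="qgnr" (len 4), cursors c1@3 c2@4 c3@4, authorship ....
After op 2 (insert('z')): buffer="qgnzrzz" (len 7), cursors c1@4 c2@7 c3@7, authorship ...1.23
After op 3 (move_left): buffer="qgnzrzz" (len 7), cursors c1@3 c2@6 c3@6, authorship ...1.23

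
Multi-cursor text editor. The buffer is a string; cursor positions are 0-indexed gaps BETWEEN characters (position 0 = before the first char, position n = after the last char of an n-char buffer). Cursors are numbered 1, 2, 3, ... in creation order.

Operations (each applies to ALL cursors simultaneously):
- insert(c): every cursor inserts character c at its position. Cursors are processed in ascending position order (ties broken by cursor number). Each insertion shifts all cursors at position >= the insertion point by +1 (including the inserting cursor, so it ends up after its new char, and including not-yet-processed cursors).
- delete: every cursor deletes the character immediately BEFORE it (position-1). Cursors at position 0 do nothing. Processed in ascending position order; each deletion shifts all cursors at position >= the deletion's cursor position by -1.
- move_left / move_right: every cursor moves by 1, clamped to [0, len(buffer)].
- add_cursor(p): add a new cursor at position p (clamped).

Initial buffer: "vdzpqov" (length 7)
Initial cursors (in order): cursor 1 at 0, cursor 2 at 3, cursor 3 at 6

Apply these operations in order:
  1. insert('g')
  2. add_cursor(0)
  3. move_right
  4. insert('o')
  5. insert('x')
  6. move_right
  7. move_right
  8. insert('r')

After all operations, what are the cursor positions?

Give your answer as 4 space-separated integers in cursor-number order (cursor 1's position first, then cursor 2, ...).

After op 1 (insert('g')): buffer="gvdzgpqogv" (len 10), cursors c1@1 c2@5 c3@9, authorship 1...2...3.
After op 2 (add_cursor(0)): buffer="gvdzgpqogv" (len 10), cursors c4@0 c1@1 c2@5 c3@9, authorship 1...2...3.
After op 3 (move_right): buffer="gvdzgpqogv" (len 10), cursors c4@1 c1@2 c2@6 c3@10, authorship 1...2...3.
After op 4 (insert('o')): buffer="govodzgpoqogvo" (len 14), cursors c4@2 c1@4 c2@9 c3@14, authorship 14.1..2.2..3.3
After op 5 (insert('x')): buffer="goxvoxdzgpoxqogvox" (len 18), cursors c4@3 c1@6 c2@12 c3@18, authorship 144.11..2.22..3.33
After op 6 (move_right): buffer="goxvoxdzgpoxqogvox" (len 18), cursors c4@4 c1@7 c2@13 c3@18, authorship 144.11..2.22..3.33
After op 7 (move_right): buffer="goxvoxdzgpoxqogvox" (len 18), cursors c4@5 c1@8 c2@14 c3@18, authorship 144.11..2.22..3.33
After op 8 (insert('r')): buffer="goxvorxdzrgpoxqorgvoxr" (len 22), cursors c4@6 c1@10 c2@17 c3@22, authorship 144.141..12.22..23.333

Answer: 10 17 22 6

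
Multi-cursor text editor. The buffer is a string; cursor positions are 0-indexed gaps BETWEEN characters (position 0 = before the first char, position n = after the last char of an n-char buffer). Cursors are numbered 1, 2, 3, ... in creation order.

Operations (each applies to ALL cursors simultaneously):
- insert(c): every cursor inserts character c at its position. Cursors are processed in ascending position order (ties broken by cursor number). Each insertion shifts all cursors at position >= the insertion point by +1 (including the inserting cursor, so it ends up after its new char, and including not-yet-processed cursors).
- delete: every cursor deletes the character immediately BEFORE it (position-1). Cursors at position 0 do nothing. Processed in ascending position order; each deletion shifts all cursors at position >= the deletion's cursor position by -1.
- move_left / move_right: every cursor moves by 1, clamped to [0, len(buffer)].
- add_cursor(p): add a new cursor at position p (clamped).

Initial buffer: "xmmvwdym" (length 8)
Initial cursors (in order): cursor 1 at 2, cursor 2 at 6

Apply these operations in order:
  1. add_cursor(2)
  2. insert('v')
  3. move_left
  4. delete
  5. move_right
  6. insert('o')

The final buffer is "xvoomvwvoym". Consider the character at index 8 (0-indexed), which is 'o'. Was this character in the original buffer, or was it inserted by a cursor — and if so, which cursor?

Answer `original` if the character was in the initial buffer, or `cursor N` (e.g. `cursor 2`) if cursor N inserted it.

Answer: cursor 2

Derivation:
After op 1 (add_cursor(2)): buffer="xmmvwdym" (len 8), cursors c1@2 c3@2 c2@6, authorship ........
After op 2 (insert('v')): buffer="xmvvmvwdvym" (len 11), cursors c1@4 c3@4 c2@9, authorship ..13....2..
After op 3 (move_left): buffer="xmvvmvwdvym" (len 11), cursors c1@3 c3@3 c2@8, authorship ..13....2..
After op 4 (delete): buffer="xvmvwvym" (len 8), cursors c1@1 c3@1 c2@5, authorship .3...2..
After op 5 (move_right): buffer="xvmvwvym" (len 8), cursors c1@2 c3@2 c2@6, authorship .3...2..
After op 6 (insert('o')): buffer="xvoomvwvoym" (len 11), cursors c1@4 c3@4 c2@9, authorship .313...22..
Authorship (.=original, N=cursor N): . 3 1 3 . . . 2 2 . .
Index 8: author = 2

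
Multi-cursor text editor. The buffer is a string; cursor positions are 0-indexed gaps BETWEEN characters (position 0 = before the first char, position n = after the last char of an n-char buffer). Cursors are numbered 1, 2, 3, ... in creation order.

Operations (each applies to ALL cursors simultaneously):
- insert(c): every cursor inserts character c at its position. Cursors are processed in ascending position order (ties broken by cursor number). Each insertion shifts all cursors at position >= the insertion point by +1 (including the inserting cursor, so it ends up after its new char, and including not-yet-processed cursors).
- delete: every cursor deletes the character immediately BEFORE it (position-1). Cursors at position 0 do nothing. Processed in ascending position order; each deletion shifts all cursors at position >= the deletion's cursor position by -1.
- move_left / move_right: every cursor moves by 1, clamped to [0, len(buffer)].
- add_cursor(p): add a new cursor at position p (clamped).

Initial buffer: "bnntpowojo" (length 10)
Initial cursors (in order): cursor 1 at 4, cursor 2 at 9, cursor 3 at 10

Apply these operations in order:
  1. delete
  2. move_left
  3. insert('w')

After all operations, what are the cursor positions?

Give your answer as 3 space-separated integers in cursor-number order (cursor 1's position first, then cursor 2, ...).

Answer: 3 9 9

Derivation:
After op 1 (delete): buffer="bnnpowo" (len 7), cursors c1@3 c2@7 c3@7, authorship .......
After op 2 (move_left): buffer="bnnpowo" (len 7), cursors c1@2 c2@6 c3@6, authorship .......
After op 3 (insert('w')): buffer="bnwnpowwwo" (len 10), cursors c1@3 c2@9 c3@9, authorship ..1....23.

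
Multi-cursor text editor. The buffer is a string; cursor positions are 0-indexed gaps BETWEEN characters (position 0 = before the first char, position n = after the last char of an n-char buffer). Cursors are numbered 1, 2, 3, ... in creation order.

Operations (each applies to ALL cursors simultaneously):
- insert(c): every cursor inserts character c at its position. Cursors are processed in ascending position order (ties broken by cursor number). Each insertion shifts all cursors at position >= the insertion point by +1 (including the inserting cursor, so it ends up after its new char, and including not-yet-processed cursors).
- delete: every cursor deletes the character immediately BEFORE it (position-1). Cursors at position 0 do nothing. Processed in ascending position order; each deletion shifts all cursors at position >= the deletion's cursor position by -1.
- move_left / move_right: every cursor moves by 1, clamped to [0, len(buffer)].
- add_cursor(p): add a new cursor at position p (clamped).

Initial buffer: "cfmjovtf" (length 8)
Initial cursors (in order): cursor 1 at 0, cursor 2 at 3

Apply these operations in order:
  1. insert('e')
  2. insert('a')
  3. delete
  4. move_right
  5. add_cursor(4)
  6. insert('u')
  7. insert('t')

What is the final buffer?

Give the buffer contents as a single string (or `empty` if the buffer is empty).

After op 1 (insert('e')): buffer="ecfmejovtf" (len 10), cursors c1@1 c2@5, authorship 1...2.....
After op 2 (insert('a')): buffer="eacfmeajovtf" (len 12), cursors c1@2 c2@7, authorship 11...22.....
After op 3 (delete): buffer="ecfmejovtf" (len 10), cursors c1@1 c2@5, authorship 1...2.....
After op 4 (move_right): buffer="ecfmejovtf" (len 10), cursors c1@2 c2@6, authorship 1...2.....
After op 5 (add_cursor(4)): buffer="ecfmejovtf" (len 10), cursors c1@2 c3@4 c2@6, authorship 1...2.....
After op 6 (insert('u')): buffer="ecufmuejuovtf" (len 13), cursors c1@3 c3@6 c2@9, authorship 1.1..32.2....
After op 7 (insert('t')): buffer="ecutfmutejutovtf" (len 16), cursors c1@4 c3@8 c2@12, authorship 1.11..332.22....

Answer: ecutfmutejutovtf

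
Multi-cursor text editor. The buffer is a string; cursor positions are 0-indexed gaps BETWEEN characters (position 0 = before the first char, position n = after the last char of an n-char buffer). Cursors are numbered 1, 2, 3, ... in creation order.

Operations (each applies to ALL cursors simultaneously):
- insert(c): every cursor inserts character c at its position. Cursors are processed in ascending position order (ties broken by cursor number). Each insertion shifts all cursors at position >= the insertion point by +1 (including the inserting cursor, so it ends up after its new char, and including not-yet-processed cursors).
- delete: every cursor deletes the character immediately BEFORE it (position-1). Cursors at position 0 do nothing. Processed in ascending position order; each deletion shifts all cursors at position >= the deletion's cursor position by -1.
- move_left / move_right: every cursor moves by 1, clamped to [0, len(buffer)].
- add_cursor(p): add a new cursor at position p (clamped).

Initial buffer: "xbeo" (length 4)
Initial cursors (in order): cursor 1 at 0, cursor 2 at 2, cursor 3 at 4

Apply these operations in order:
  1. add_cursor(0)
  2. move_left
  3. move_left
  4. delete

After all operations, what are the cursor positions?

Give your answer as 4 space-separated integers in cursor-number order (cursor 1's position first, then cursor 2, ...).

After op 1 (add_cursor(0)): buffer="xbeo" (len 4), cursors c1@0 c4@0 c2@2 c3@4, authorship ....
After op 2 (move_left): buffer="xbeo" (len 4), cursors c1@0 c4@0 c2@1 c3@3, authorship ....
After op 3 (move_left): buffer="xbeo" (len 4), cursors c1@0 c2@0 c4@0 c3@2, authorship ....
After op 4 (delete): buffer="xeo" (len 3), cursors c1@0 c2@0 c4@0 c3@1, authorship ...

Answer: 0 0 1 0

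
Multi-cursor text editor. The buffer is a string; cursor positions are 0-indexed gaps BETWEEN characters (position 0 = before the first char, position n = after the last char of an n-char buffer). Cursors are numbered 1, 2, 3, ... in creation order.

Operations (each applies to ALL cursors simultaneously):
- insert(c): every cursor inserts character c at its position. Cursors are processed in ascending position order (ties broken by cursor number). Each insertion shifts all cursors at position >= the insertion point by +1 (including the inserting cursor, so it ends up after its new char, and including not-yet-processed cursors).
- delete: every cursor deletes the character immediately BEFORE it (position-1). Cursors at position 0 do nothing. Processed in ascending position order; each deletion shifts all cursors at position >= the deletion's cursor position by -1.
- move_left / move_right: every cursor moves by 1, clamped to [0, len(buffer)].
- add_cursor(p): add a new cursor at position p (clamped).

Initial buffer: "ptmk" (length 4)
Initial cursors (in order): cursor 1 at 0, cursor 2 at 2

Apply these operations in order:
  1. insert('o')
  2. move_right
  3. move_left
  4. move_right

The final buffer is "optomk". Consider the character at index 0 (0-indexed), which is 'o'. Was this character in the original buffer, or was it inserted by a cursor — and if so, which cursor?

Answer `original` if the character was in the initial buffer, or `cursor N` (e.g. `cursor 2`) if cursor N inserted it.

Answer: cursor 1

Derivation:
After op 1 (insert('o')): buffer="optomk" (len 6), cursors c1@1 c2@4, authorship 1..2..
After op 2 (move_right): buffer="optomk" (len 6), cursors c1@2 c2@5, authorship 1..2..
After op 3 (move_left): buffer="optomk" (len 6), cursors c1@1 c2@4, authorship 1..2..
After op 4 (move_right): buffer="optomk" (len 6), cursors c1@2 c2@5, authorship 1..2..
Authorship (.=original, N=cursor N): 1 . . 2 . .
Index 0: author = 1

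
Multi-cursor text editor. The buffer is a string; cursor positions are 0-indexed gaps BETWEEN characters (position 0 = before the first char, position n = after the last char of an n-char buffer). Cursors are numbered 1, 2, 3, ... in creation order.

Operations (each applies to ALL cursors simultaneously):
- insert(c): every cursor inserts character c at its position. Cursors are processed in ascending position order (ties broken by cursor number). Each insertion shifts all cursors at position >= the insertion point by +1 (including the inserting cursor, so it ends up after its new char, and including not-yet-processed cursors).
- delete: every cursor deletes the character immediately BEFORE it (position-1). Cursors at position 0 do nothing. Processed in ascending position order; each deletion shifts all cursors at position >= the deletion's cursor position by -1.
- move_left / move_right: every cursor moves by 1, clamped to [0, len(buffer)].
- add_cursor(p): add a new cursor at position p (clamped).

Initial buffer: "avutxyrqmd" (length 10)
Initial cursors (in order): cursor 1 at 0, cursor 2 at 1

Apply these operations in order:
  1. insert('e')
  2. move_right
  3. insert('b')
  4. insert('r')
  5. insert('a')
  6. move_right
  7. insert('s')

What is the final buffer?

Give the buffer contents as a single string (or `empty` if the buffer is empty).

After op 1 (insert('e')): buffer="eaevutxyrqmd" (len 12), cursors c1@1 c2@3, authorship 1.2.........
After op 2 (move_right): buffer="eaevutxyrqmd" (len 12), cursors c1@2 c2@4, authorship 1.2.........
After op 3 (insert('b')): buffer="eabevbutxyrqmd" (len 14), cursors c1@3 c2@6, authorship 1.12.2........
After op 4 (insert('r')): buffer="eabrevbrutxyrqmd" (len 16), cursors c1@4 c2@8, authorship 1.112.22........
After op 5 (insert('a')): buffer="eabraevbrautxyrqmd" (len 18), cursors c1@5 c2@10, authorship 1.1112.222........
After op 6 (move_right): buffer="eabraevbrautxyrqmd" (len 18), cursors c1@6 c2@11, authorship 1.1112.222........
After op 7 (insert('s')): buffer="eabraesvbraustxyrqmd" (len 20), cursors c1@7 c2@13, authorship 1.11121.222.2.......

Answer: eabraesvbraustxyrqmd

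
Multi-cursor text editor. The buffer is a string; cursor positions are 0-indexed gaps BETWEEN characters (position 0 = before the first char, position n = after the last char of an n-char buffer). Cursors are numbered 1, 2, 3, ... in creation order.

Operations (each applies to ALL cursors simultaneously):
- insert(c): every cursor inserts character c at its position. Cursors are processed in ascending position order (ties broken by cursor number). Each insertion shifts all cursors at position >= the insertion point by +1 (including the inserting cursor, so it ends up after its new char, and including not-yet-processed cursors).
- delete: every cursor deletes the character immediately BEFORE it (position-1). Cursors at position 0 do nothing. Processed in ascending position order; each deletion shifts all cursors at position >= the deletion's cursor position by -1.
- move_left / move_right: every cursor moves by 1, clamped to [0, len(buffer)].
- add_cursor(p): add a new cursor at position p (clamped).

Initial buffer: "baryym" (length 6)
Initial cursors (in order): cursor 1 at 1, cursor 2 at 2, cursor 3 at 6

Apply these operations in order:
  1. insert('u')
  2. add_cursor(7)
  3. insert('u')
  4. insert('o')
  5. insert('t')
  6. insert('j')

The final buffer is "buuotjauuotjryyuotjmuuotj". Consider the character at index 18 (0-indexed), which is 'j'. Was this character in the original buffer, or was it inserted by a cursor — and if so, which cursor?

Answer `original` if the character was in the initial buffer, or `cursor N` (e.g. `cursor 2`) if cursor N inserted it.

After op 1 (insert('u')): buffer="buauryymu" (len 9), cursors c1@2 c2@4 c3@9, authorship .1.2....3
After op 2 (add_cursor(7)): buffer="buauryymu" (len 9), cursors c1@2 c2@4 c4@7 c3@9, authorship .1.2....3
After op 3 (insert('u')): buffer="buuauuryyumuu" (len 13), cursors c1@3 c2@6 c4@10 c3@13, authorship .11.22...4.33
After op 4 (insert('o')): buffer="buuoauuoryyuomuuo" (len 17), cursors c1@4 c2@8 c4@13 c3@17, authorship .111.222...44.333
After op 5 (insert('t')): buffer="buuotauuotryyuotmuuot" (len 21), cursors c1@5 c2@10 c4@16 c3@21, authorship .1111.2222...444.3333
After op 6 (insert('j')): buffer="buuotjauuotjryyuotjmuuotj" (len 25), cursors c1@6 c2@12 c4@19 c3@25, authorship .11111.22222...4444.33333
Authorship (.=original, N=cursor N): . 1 1 1 1 1 . 2 2 2 2 2 . . . 4 4 4 4 . 3 3 3 3 3
Index 18: author = 4

Answer: cursor 4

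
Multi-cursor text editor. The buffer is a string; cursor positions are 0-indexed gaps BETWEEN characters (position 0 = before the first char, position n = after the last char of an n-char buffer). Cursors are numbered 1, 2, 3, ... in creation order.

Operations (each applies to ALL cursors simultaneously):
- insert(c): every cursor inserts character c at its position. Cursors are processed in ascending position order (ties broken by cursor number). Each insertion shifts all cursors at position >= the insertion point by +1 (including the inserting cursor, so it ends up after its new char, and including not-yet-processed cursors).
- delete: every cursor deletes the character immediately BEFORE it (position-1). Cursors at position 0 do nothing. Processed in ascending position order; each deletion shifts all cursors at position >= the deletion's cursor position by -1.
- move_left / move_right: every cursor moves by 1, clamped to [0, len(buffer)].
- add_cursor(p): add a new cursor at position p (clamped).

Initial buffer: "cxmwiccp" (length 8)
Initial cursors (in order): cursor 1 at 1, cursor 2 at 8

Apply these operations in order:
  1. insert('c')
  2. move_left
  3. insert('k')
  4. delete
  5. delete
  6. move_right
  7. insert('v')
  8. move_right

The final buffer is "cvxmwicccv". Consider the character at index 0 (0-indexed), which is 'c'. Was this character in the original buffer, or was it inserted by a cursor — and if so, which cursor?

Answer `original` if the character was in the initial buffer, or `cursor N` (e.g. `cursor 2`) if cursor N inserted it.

After op 1 (insert('c')): buffer="ccxmwiccpc" (len 10), cursors c1@2 c2@10, authorship .1.......2
After op 2 (move_left): buffer="ccxmwiccpc" (len 10), cursors c1@1 c2@9, authorship .1.......2
After op 3 (insert('k')): buffer="ckcxmwiccpkc" (len 12), cursors c1@2 c2@11, authorship .11.......22
After op 4 (delete): buffer="ccxmwiccpc" (len 10), cursors c1@1 c2@9, authorship .1.......2
After op 5 (delete): buffer="cxmwiccc" (len 8), cursors c1@0 c2@7, authorship 1......2
After op 6 (move_right): buffer="cxmwiccc" (len 8), cursors c1@1 c2@8, authorship 1......2
After op 7 (insert('v')): buffer="cvxmwicccv" (len 10), cursors c1@2 c2@10, authorship 11......22
After op 8 (move_right): buffer="cvxmwicccv" (len 10), cursors c1@3 c2@10, authorship 11......22
Authorship (.=original, N=cursor N): 1 1 . . . . . . 2 2
Index 0: author = 1

Answer: cursor 1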